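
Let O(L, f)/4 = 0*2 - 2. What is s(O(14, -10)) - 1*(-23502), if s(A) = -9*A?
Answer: 23574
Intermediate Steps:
O(L, f) = -8 (O(L, f) = 4*(0*2 - 2) = 4*(0 - 2) = 4*(-2) = -8)
s(O(14, -10)) - 1*(-23502) = -9*(-8) - 1*(-23502) = 72 + 23502 = 23574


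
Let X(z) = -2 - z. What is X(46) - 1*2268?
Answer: -2316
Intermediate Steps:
X(46) - 1*2268 = (-2 - 1*46) - 1*2268 = (-2 - 46) - 2268 = -48 - 2268 = -2316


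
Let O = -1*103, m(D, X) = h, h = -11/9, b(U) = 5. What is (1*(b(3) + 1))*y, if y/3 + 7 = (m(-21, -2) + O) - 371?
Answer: -8680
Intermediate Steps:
h = -11/9 (h = -11*⅑ = -11/9 ≈ -1.2222)
m(D, X) = -11/9
O = -103
y = -4340/3 (y = -21 + 3*((-11/9 - 103) - 371) = -21 + 3*(-938/9 - 371) = -21 + 3*(-4277/9) = -21 - 4277/3 = -4340/3 ≈ -1446.7)
(1*(b(3) + 1))*y = (1*(5 + 1))*(-4340/3) = (1*6)*(-4340/3) = 6*(-4340/3) = -8680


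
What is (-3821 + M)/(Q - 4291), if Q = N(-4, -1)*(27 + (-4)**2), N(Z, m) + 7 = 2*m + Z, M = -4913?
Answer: 4367/2425 ≈ 1.8008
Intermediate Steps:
N(Z, m) = -7 + Z + 2*m (N(Z, m) = -7 + (2*m + Z) = -7 + (Z + 2*m) = -7 + Z + 2*m)
Q = -559 (Q = (-7 - 4 + 2*(-1))*(27 + (-4)**2) = (-7 - 4 - 2)*(27 + 16) = -13*43 = -559)
(-3821 + M)/(Q - 4291) = (-3821 - 4913)/(-559 - 4291) = -8734/(-4850) = -8734*(-1/4850) = 4367/2425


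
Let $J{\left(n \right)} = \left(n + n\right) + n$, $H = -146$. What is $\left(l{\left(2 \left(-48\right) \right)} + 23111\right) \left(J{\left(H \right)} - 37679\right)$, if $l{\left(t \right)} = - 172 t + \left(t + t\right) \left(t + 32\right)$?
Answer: $-1978691587$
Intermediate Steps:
$J{\left(n \right)} = 3 n$ ($J{\left(n \right)} = 2 n + n = 3 n$)
$l{\left(t \right)} = - 172 t + 2 t \left(32 + t\right)$
$\left(l{\left(2 \left(-48\right) \right)} + 23111\right) \left(J{\left(H \right)} - 37679\right) = \left(2 \cdot 2 \left(-48\right) \left(-54 + 2 \left(-48\right)\right) + 23111\right) \left(3 \left(-146\right) - 37679\right) = \left(2 \left(-96\right) \left(-54 - 96\right) + 23111\right) \left(-438 - 37679\right) = \left(2 \left(-96\right) \left(-150\right) + 23111\right) \left(-38117\right) = \left(28800 + 23111\right) \left(-38117\right) = 51911 \left(-38117\right) = -1978691587$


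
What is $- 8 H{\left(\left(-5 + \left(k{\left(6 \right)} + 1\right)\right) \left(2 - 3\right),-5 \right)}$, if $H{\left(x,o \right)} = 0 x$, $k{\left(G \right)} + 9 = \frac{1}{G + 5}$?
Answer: $0$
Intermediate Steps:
$k{\left(G \right)} = -9 + \frac{1}{5 + G}$ ($k{\left(G \right)} = -9 + \frac{1}{G + 5} = -9 + \frac{1}{5 + G}$)
$H{\left(x,o \right)} = 0$
$- 8 H{\left(\left(-5 + \left(k{\left(6 \right)} + 1\right)\right) \left(2 - 3\right),-5 \right)} = \left(-8\right) 0 = 0$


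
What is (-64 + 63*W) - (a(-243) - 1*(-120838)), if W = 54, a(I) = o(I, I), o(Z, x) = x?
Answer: -117257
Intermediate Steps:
a(I) = I
(-64 + 63*W) - (a(-243) - 1*(-120838)) = (-64 + 63*54) - (-243 - 1*(-120838)) = (-64 + 3402) - (-243 + 120838) = 3338 - 1*120595 = 3338 - 120595 = -117257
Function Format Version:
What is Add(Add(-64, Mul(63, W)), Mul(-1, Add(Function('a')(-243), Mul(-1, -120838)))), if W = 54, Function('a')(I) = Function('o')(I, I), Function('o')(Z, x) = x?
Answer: -117257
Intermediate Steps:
Function('a')(I) = I
Add(Add(-64, Mul(63, W)), Mul(-1, Add(Function('a')(-243), Mul(-1, -120838)))) = Add(Add(-64, Mul(63, 54)), Mul(-1, Add(-243, Mul(-1, -120838)))) = Add(Add(-64, 3402), Mul(-1, Add(-243, 120838))) = Add(3338, Mul(-1, 120595)) = Add(3338, -120595) = -117257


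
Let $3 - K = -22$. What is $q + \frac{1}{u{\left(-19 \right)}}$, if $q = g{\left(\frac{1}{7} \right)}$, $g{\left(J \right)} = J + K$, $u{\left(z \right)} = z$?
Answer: $\frac{3337}{133} \approx 25.09$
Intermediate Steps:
$K = 25$ ($K = 3 - -22 = 3 + 22 = 25$)
$g{\left(J \right)} = 25 + J$ ($g{\left(J \right)} = J + 25 = 25 + J$)
$q = \frac{176}{7}$ ($q = 25 + \frac{1}{7} = \frac{176}{7} \approx 25.143$)
$q + \frac{1}{u{\left(-19 \right)}} = \frac{176}{7} + \frac{1}{-19} = \frac{176}{7} - \frac{1}{19} = \frac{3337}{133}$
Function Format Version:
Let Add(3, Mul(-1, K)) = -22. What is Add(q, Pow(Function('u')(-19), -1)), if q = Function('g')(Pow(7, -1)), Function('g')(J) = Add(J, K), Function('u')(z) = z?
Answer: Rational(3337, 133) ≈ 25.090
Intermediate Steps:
K = 25 (K = Add(3, Mul(-1, -22)) = Add(3, 22) = 25)
Function('g')(J) = Add(25, J) (Function('g')(J) = Add(J, 25) = Add(25, J))
q = Rational(176, 7) (q = Add(25, Pow(7, -1)) = Add(25, Rational(1, 7)) = Rational(176, 7) ≈ 25.143)
Add(q, Pow(Function('u')(-19), -1)) = Add(Rational(176, 7), Pow(-19, -1)) = Add(Rational(176, 7), Rational(-1, 19)) = Rational(3337, 133)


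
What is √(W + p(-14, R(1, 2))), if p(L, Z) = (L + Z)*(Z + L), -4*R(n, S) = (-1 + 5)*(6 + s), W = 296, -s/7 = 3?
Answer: 3*√33 ≈ 17.234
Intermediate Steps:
s = -21 (s = -7*3 = -21)
R(n, S) = 15 (R(n, S) = -(-1 + 5)*(6 - 21)/4 = -(-15) = -¼*(-60) = 15)
p(L, Z) = (L + Z)² (p(L, Z) = (L + Z)*(L + Z) = (L + Z)²)
√(W + p(-14, R(1, 2))) = √(296 + (-14 + 15)²) = √(296 + 1²) = √(296 + 1) = √297 = 3*√33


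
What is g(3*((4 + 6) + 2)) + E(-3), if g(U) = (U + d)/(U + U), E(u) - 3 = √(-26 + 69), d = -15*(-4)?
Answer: 13/3 + √43 ≈ 10.891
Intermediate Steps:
d = 60
E(u) = 3 + √43 (E(u) = 3 + √(-26 + 69) = 3 + √43)
g(U) = (60 + U)/(2*U) (g(U) = (U + 60)/(U + U) = (60 + U)/((2*U)) = (60 + U)*(1/(2*U)) = (60 + U)/(2*U))
g(3*((4 + 6) + 2)) + E(-3) = (60 + 3*((4 + 6) + 2))/(2*((3*((4 + 6) + 2)))) + (3 + √43) = (60 + 3*(10 + 2))/(2*((3*(10 + 2)))) + (3 + √43) = (60 + 3*12)/(2*((3*12))) + (3 + √43) = (½)*(60 + 36)/36 + (3 + √43) = (½)*(1/36)*96 + (3 + √43) = 4/3 + (3 + √43) = 13/3 + √43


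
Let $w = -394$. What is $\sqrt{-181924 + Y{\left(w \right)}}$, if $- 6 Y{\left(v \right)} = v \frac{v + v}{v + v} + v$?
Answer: $\frac{i \sqrt{1636134}}{3} \approx 426.37 i$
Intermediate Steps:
$Y{\left(v \right)} = - \frac{v}{3}$ ($Y{\left(v \right)} = - \frac{v \frac{v + v}{v + v} + v}{6} = - \frac{v \frac{2 v}{2 v} + v}{6} = - \frac{v 2 v \frac{1}{2 v} + v}{6} = - \frac{v 1 + v}{6} = - \frac{v + v}{6} = - \frac{2 v}{6} = - \frac{v}{3}$)
$\sqrt{-181924 + Y{\left(w \right)}} = \sqrt{-181924 - - \frac{394}{3}} = \sqrt{-181924 + \frac{394}{3}} = \sqrt{- \frac{545378}{3}} = \frac{i \sqrt{1636134}}{3}$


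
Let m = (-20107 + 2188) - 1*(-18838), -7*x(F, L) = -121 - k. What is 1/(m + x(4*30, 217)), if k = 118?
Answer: 7/6672 ≈ 0.0010492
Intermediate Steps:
x(F, L) = 239/7 (x(F, L) = -(-121 - 1*118)/7 = -(-121 - 118)/7 = -⅐*(-239) = 239/7)
m = 919 (m = -17919 + 18838 = 919)
1/(m + x(4*30, 217)) = 1/(919 + 239/7) = 1/(6672/7) = 7/6672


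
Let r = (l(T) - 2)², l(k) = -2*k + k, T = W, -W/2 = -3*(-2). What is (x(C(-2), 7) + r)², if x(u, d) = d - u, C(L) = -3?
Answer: 12100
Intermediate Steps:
W = -12 (W = -(-6)*(-2) = -2*6 = -12)
T = -12
l(k) = -k
r = 100 (r = (-1*(-12) - 2)² = (12 - 2)² = 10² = 100)
(x(C(-2), 7) + r)² = ((7 - 1*(-3)) + 100)² = ((7 + 3) + 100)² = (10 + 100)² = 110² = 12100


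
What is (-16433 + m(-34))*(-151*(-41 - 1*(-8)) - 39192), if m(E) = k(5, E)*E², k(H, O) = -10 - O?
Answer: -386937999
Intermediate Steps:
m(E) = E²*(-10 - E) (m(E) = (-10 - E)*E² = E²*(-10 - E))
(-16433 + m(-34))*(-151*(-41 - 1*(-8)) - 39192) = (-16433 + (-34)²*(-10 - 1*(-34)))*(-151*(-41 - 1*(-8)) - 39192) = (-16433 + 1156*(-10 + 34))*(-151*(-41 + 8) - 39192) = (-16433 + 1156*24)*(-151*(-33) - 39192) = (-16433 + 27744)*(4983 - 39192) = 11311*(-34209) = -386937999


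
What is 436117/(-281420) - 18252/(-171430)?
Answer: -6962705947/4824383060 ≈ -1.4432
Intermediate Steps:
436117/(-281420) - 18252/(-171430) = 436117*(-1/281420) - 18252*(-1/171430) = -436117/281420 + 9126/85715 = -6962705947/4824383060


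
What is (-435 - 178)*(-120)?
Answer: 73560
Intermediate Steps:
(-435 - 178)*(-120) = -613*(-120) = 73560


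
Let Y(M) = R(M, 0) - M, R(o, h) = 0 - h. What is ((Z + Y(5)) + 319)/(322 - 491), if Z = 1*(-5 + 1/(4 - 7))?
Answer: -926/507 ≈ -1.8264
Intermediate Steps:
R(o, h) = -h
Z = -16/3 (Z = 1*(-5 + 1/(-3)) = 1*(-5 - ⅓) = 1*(-16/3) = -16/3 ≈ -5.3333)
Y(M) = -M (Y(M) = -1*0 - M = 0 - M = -M)
((Z + Y(5)) + 319)/(322 - 491) = ((-16/3 - 1*5) + 319)/(322 - 491) = ((-16/3 - 5) + 319)/(-169) = (-31/3 + 319)*(-1/169) = (926/3)*(-1/169) = -926/507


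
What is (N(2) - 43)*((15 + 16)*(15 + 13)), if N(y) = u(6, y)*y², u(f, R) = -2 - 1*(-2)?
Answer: -37324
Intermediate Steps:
u(f, R) = 0 (u(f, R) = -2 + 2 = 0)
N(y) = 0 (N(y) = 0*y² = 0)
(N(2) - 43)*((15 + 16)*(15 + 13)) = (0 - 43)*((15 + 16)*(15 + 13)) = -1333*28 = -43*868 = -37324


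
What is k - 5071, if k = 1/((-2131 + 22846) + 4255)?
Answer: -126622869/24970 ≈ -5071.0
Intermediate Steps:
k = 1/24970 (k = 1/(20715 + 4255) = 1/24970 ≈ 4.0048e-5)
k - 5071 = 1/24970 - 5071 = -126622869/24970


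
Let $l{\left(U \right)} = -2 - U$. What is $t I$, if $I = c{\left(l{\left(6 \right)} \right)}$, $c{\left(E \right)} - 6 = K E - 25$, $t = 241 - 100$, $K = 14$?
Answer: $-18471$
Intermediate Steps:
$t = 141$
$c{\left(E \right)} = -19 + 14 E$ ($c{\left(E \right)} = 6 + \left(14 E - 25\right) = 6 + \left(-25 + 14 E\right) = -19 + 14 E$)
$I = -131$ ($I = -19 + 14 \left(-2 - 6\right) = -19 + 14 \left(-8\right) = -19 - 112 = -131$)
$t I = 141 \left(-131\right) = -18471$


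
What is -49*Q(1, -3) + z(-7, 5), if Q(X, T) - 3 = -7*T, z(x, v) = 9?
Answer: -1167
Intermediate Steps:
Q(X, T) = 3 - 7*T
-49*Q(1, -3) + z(-7, 5) = -49*(3 - 7*(-3)) + 9 = -49*(3 + 21) + 9 = -49*24 + 9 = -1176 + 9 = -1167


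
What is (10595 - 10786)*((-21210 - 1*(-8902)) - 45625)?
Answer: 11065203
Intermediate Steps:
(10595 - 10786)*((-21210 - 1*(-8902)) - 45625) = -191*((-21210 + 8902) - 45625) = -191*(-12308 - 45625) = -191*(-57933) = 11065203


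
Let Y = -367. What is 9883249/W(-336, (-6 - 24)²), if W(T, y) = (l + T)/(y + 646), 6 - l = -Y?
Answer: -15279502954/697 ≈ -2.1922e+7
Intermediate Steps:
l = -361 (l = 6 - (-1)*(-367) = 6 - 1*367 = 6 - 367 = -361)
W(T, y) = (-361 + T)/(646 + y) (W(T, y) = (-361 + T)/(y + 646) = (-361 + T)/(646 + y))
9883249/W(-336, (-6 - 24)²) = 9883249/(((-361 - 336)/(646 + (-6 - 24)²))) = 9883249/((-697/(646 + (-30)²))) = 9883249/((-697/(646 + 900))) = 9883249/((-697/1546)) = 9883249/(((1/1546)*(-697))) = 9883249/(-697/1546) = 9883249*(-1546/697) = -15279502954/697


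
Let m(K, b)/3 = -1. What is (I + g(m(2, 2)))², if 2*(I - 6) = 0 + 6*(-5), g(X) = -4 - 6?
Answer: 361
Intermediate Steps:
m(K, b) = -3 (m(K, b) = 3*(-1) = -3)
g(X) = -10
I = -9 (I = 6 + (0 + 6*(-5))/2 = 6 + (0 - 30)/2 = 6 + (½)*(-30) = 6 - 15 = -9)
(I + g(m(2, 2)))² = (-9 - 10)² = (-19)² = 361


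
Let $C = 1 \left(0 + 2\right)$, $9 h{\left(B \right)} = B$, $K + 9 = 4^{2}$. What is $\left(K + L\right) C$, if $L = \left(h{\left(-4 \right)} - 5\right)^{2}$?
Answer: $\frac{5936}{81} \approx 73.284$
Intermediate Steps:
$K = 7$ ($K = -9 + 4^{2} = -9 + 16 = 7$)
$h{\left(B \right)} = \frac{B}{9}$
$C = 2$ ($C = 1 \cdot 2 = 2$)
$L = \frac{2401}{81}$ ($L = \left(\frac{1}{9} \left(-4\right) - 5\right)^{2} = \left(- \frac{4}{9} - 5\right)^{2} = \left(- \frac{49}{9}\right)^{2} = \frac{2401}{81} \approx 29.642$)
$\left(K + L\right) C = \left(7 + \frac{2401}{81}\right) 2 = \frac{2968}{81} \cdot 2 = \frac{5936}{81}$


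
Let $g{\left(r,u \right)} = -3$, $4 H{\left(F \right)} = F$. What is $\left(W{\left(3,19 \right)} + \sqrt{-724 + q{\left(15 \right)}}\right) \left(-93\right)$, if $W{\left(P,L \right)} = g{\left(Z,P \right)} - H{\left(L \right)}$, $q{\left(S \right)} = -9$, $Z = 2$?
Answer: $\frac{2883}{4} - 93 i \sqrt{733} \approx 720.75 - 2517.9 i$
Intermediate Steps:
$H{\left(F \right)} = \frac{F}{4}$
$W{\left(P,L \right)} = -3 - \frac{L}{4}$
$\left(W{\left(3,19 \right)} + \sqrt{-724 + q{\left(15 \right)}}\right) \left(-93\right) = \left(\left(-3 - \frac{19}{4}\right) + \sqrt{-724 - 9}\right) \left(-93\right) = \left(\left(-3 - \frac{19}{4}\right) + \sqrt{-733}\right) \left(-93\right) = \left(- \frac{31}{4} + i \sqrt{733}\right) \left(-93\right) = \frac{2883}{4} - 93 i \sqrt{733}$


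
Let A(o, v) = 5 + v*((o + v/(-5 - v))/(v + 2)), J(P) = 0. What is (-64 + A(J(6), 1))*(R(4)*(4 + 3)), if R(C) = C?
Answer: -14882/9 ≈ -1653.6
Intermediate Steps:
A(o, v) = 5 + v*(o + v/(-5 - v))/(2 + v) (A(o, v) = 5 + v*((o + v/(-5 - v))/(2 + v)) = 5 + v*(o + v/(-5 - v))/(2 + v))
(-64 + A(J(6), 1))*(R(4)*(4 + 3)) = (-64 + (50 + 4*1² + 35*1 + 0*1² + 5*0*1)/(10 + 1² + 7*1))*(4*(4 + 3)) = (-64 + (50 + 4*1 + 35 + 0*1 + 0)/(10 + 1 + 7))*(4*7) = (-64 + (50 + 4 + 35 + 0 + 0)/18)*28 = (-64 + (1/18)*89)*28 = (-64 + 89/18)*28 = -1063/18*28 = -14882/9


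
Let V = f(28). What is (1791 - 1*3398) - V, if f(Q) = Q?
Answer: -1635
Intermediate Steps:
V = 28
(1791 - 1*3398) - V = (1791 - 1*3398) - 1*28 = (1791 - 3398) - 28 = -1607 - 28 = -1635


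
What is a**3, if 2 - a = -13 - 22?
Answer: 50653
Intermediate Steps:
a = 37 (a = 2 - (-13 - 22) = 2 - 1*(-35) = 2 + 35 = 37)
a**3 = 37**3 = 50653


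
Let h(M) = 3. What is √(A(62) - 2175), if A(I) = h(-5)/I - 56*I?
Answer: I*√21706882/62 ≈ 75.146*I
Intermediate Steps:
A(I) = -56*I + 3/I (A(I) = 3/I - 56*I = -56*I + 3/I)
√(A(62) - 2175) = √((-56*62 + 3/62) - 2175) = √((-3472 + 3*(1/62)) - 2175) = √((-3472 + 3/62) - 2175) = √(-215261/62 - 2175) = √(-350111/62) = I*√21706882/62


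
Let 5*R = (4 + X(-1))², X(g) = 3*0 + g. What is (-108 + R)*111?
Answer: -58941/5 ≈ -11788.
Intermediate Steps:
X(g) = g (X(g) = 0 + g = g)
R = 9/5 (R = (4 - 1)²/5 = (⅕)*3² = (⅕)*9 = 9/5 ≈ 1.8000)
(-108 + R)*111 = (-108 + 9/5)*111 = -531/5*111 = -58941/5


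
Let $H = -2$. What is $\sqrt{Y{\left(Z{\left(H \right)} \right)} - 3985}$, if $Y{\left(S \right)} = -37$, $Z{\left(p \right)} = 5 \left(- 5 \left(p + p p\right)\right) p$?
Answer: $i \sqrt{4022} \approx 63.419 i$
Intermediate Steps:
$Z{\left(p \right)} = p \left(- 25 p - 25 p^{2}\right)$ ($Z{\left(p \right)} = 5 \left(- 5 \left(p + p^{2}\right)\right) p = 5 \left(- 5 p - 5 p^{2}\right) p = \left(- 25 p - 25 p^{2}\right) p = p \left(- 25 p - 25 p^{2}\right)$)
$\sqrt{Y{\left(Z{\left(H \right)} \right)} - 3985} = \sqrt{-37 - 3985} = \sqrt{-4022} = i \sqrt{4022}$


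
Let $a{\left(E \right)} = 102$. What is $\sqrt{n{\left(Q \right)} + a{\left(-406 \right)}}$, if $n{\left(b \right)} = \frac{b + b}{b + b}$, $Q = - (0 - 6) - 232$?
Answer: $\sqrt{103} \approx 10.149$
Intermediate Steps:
$Q = -226$ ($Q = \left(-1\right) \left(-6\right) - 232 = 6 - 232 = -226$)
$n{\left(b \right)} = 1$ ($n{\left(b \right)} = \frac{2 b}{2 b} = 2 b \frac{1}{2 b} = 1$)
$\sqrt{n{\left(Q \right)} + a{\left(-406 \right)}} = \sqrt{1 + 102} = \sqrt{103}$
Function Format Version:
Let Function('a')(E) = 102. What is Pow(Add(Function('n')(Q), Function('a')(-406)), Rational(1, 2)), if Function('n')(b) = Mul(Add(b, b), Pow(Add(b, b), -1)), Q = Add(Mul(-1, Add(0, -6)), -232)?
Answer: Pow(103, Rational(1, 2)) ≈ 10.149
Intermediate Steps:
Q = -226 (Q = Add(Mul(-1, -6), -232) = Add(6, -232) = -226)
Function('n')(b) = 1 (Function('n')(b) = Mul(Mul(2, b), Pow(Mul(2, b), -1)) = Mul(Mul(2, b), Mul(Rational(1, 2), Pow(b, -1))) = 1)
Pow(Add(Function('n')(Q), Function('a')(-406)), Rational(1, 2)) = Pow(Add(1, 102), Rational(1, 2)) = Pow(103, Rational(1, 2))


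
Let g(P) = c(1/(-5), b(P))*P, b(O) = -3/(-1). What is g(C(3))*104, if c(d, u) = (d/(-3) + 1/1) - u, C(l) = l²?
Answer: -9048/5 ≈ -1809.6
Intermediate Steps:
b(O) = 3 (b(O) = -3*(-1) = 3)
c(d, u) = 1 - u - d/3 (c(d, u) = (d*(-⅓) + 1*1) - u = (-d/3 + 1) - u = (1 - d/3) - u = 1 - u - d/3)
g(P) = -29*P/15 (g(P) = (1 - 1*3 - ⅓/(-5))*P = (1 - 3 - ⅓*(-⅕))*P = (1 - 3 + 1/15)*P = -29*P/15)
g(C(3))*104 = -29/15*3²*104 = -29/15*9*104 = -87/5*104 = -9048/5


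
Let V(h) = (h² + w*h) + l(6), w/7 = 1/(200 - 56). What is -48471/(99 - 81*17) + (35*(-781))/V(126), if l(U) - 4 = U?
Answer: 653664943/18053454 ≈ 36.207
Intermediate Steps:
l(U) = 4 + U
w = 7/144 (w = 7/(200 - 56) = 7/144 ≈ 0.048611)
V(h) = 10 + h² + 7*h/144 (V(h) = (h² + 7*h/144) + (4 + 6) = (h² + 7*h/144) + 10 = 10 + h² + 7*h/144)
-48471/(99 - 81*17) + (35*(-781))/V(126) = -48471/(99 - 81*17) + (35*(-781))/(10 + 126² + (7/144)*126) = -48471/(99 - 1377) - 27335/(10 + 15876 + 49/8) = -48471/(-1278) - 27335/127137/8 = -48471*(-1/1278) - 27335*8/127137 = 16157/426 - 218680/127137 = 653664943/18053454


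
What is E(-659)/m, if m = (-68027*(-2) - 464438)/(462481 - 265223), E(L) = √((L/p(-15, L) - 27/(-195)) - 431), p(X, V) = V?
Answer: -98629*I*√1816165/10672480 ≈ -12.454*I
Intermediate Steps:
E(L) = I*√1816165/65 (E(L) = √((L/L - 27/(-195)) - 431) = √((1 - 27*(-1/195)) - 431) = √((1 + 9/65) - 431) = √(74/65 - 431) = √(-27941/65) = I*√1816165/65)
m = -164192/98629 (m = (136054 - 464438)/197258 = -328384*1/197258 = -164192/98629 ≈ -1.6647)
E(-659)/m = (I*√1816165/65)/(-164192/98629) = (I*√1816165/65)*(-98629/164192) = -98629*I*√1816165/10672480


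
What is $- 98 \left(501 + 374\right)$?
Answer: $-85750$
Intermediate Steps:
$- 98 \left(501 + 374\right) = \left(-98\right) 875 = -85750$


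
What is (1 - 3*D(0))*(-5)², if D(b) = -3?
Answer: 250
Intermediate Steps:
(1 - 3*D(0))*(-5)² = (1 - 3*(-3))*(-5)² = (1 + 9)*25 = 10*25 = 250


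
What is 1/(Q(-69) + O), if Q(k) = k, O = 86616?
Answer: 1/86547 ≈ 1.1554e-5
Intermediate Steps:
1/(Q(-69) + O) = 1/(-69 + 86616) = 1/86547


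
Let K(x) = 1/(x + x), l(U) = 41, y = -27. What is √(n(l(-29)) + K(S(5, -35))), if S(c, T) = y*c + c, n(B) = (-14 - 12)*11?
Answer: I*√4833465/130 ≈ 16.912*I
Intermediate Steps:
n(B) = -286 (n(B) = -26*11 = -286)
S(c, T) = -26*c (S(c, T) = -27*c + c = -26*c)
K(x) = 1/(2*x)
√(n(l(-29)) + K(S(5, -35))) = √(-286 + 1/(2*((-26*5)))) = √(-286 + (½)/(-130)) = √(-286 + (½)*(-1/130)) = √(-286 - 1/260) = √(-74361/260) = I*√4833465/130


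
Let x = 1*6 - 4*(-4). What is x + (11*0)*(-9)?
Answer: 22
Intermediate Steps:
x = 22 (x = 6 + 16 = 22)
x + (11*0)*(-9) = 22 + (11*0)*(-9) = 22 + 0*(-9) = 22 + 0 = 22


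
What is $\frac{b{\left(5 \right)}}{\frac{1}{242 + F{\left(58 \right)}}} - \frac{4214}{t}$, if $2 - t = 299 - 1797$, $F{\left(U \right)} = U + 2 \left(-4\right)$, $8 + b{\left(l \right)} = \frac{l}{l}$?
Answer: $- \frac{1535107}{750} \approx -2046.8$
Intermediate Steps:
$b{\left(l \right)} = -7$ ($b{\left(l \right)} = -8 + \frac{l}{l} = -8 + 1 = -7$)
$F{\left(U \right)} = -8 + U$ ($F{\left(U \right)} = U - 8 = -8 + U$)
$t = 1500$ ($t = 2 - \left(299 - 1797\right) = 2 - -1498 = 2 + 1498 = 1500$)
$\frac{b{\left(5 \right)}}{\frac{1}{242 + F{\left(58 \right)}}} - \frac{4214}{t} = - \frac{7}{\frac{1}{242 + \left(-8 + 58\right)}} - \frac{4214}{1500} = - \frac{7}{\frac{1}{242 + 50}} - \frac{2107}{750} = - \frac{7}{\frac{1}{292}} - \frac{2107}{750} = - 7 \frac{1}{\frac{1}{292}} - \frac{2107}{750} = \left(-7\right) 292 - \frac{2107}{750} = -2044 - \frac{2107}{750} = - \frac{1535107}{750}$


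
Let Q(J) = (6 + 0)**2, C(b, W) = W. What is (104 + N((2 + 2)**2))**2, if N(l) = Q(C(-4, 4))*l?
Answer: 462400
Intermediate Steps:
Q(J) = 36 (Q(J) = 6**2 = 36)
N(l) = 36*l
(104 + N((2 + 2)**2))**2 = (104 + 36*(2 + 2)**2)**2 = (104 + 36*4**2)**2 = (104 + 36*16)**2 = (104 + 576)**2 = 680**2 = 462400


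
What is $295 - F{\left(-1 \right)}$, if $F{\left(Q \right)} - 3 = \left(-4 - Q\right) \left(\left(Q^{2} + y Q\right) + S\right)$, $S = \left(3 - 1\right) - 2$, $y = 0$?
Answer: $295$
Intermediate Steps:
$S = 0$ ($S = 2 - 2 = 0$)
$F{\left(Q \right)} = 3 + Q^{2} \left(-4 - Q\right)$ ($F{\left(Q \right)} = 3 + \left(-4 - Q\right) \left(\left(Q^{2} + 0 Q\right) + 0\right) = 3 + \left(-4 - Q\right) \left(\left(Q^{2} + 0\right) + 0\right) = 3 + \left(-4 - Q\right) \left(Q^{2} + 0\right) = 3 + \left(-4 - Q\right) Q^{2} = 3 + Q^{2} \left(-4 - Q\right)$)
$295 - F{\left(-1 \right)} = 295 - \left(3 - \left(-1\right)^{3} - 4 \left(-1\right)^{2}\right) = 295 - \left(3 - -1 - 4\right) = 295 - \left(3 + 1 - 4\right) = 295 - 0 = 295 + 0 = 295$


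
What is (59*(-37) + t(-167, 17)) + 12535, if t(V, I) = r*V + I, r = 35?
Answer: 4524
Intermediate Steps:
t(V, I) = I + 35*V (t(V, I) = 35*V + I = I + 35*V)
(59*(-37) + t(-167, 17)) + 12535 = (59*(-37) + (17 + 35*(-167))) + 12535 = (-2183 + (17 - 5845)) + 12535 = (-2183 - 5828) + 12535 = -8011 + 12535 = 4524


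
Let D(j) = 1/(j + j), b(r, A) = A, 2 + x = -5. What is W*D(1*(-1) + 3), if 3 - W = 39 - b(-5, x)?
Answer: -43/4 ≈ -10.750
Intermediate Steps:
x = -7 (x = -2 - 5 = -7)
D(j) = 1/(2*j)
W = -43 (W = 3 - (39 - 1*(-7)) = 3 - (39 + 7) = 3 - 1*46 = 3 - 46 = -43)
W*D(1*(-1) + 3) = -43/(2*(1*(-1) + 3)) = -43/(2*(-1 + 3)) = -43/(2*2) = -43*1/4 = -43/4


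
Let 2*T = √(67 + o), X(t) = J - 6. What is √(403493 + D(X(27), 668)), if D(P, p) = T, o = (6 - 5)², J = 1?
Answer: √(403493 + √17) ≈ 635.21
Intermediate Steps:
o = 1 (o = 1² = 1)
X(t) = -5 (X(t) = 1 - 6 = -5)
T = √17 (T = √(67 + 1)/2 = √68/2 = (2*√17)/2 = √17 ≈ 4.1231)
D(P, p) = √17
√(403493 + D(X(27), 668)) = √(403493 + √17)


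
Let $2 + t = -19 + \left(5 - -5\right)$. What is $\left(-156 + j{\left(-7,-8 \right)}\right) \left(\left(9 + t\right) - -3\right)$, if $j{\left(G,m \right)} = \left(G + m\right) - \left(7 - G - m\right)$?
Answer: $-193$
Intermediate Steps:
$j{\left(G,m \right)} = -7 + 2 G + 2 m$ ($j{\left(G,m \right)} = \left(G + m\right) + \left(-7 + G + m\right) = -7 + 2 G + 2 m$)
$t = -11$ ($t = -2 + \left(-19 + \left(5 - -5\right)\right) = -2 + \left(-19 + \left(5 + 5\right)\right) = -2 + \left(-19 + 10\right) = -2 - 9 = -11$)
$\left(-156 + j{\left(-7,-8 \right)}\right) \left(\left(9 + t\right) - -3\right) = \left(-156 + \left(-7 + 2 \left(-7\right) + 2 \left(-8\right)\right)\right) \left(\left(9 - 11\right) - -3\right) = \left(-156 - 37\right) \left(-2 + 3\right) = \left(-156 - 37\right) 1 = \left(-193\right) 1 = -193$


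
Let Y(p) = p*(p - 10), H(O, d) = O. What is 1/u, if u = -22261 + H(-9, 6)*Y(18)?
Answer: -1/23557 ≈ -4.2450e-5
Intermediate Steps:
Y(p) = p*(-10 + p)
u = -23557 (u = -22261 - 162*(-10 + 18) = -22261 - 162*8 = -22261 - 9*144 = -22261 - 1296 = -23557)
1/u = 1/(-23557) = -1/23557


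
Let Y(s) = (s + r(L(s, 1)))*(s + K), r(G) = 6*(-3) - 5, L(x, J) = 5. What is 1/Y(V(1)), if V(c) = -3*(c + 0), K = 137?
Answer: -1/3484 ≈ -0.00028703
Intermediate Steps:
r(G) = -23 (r(G) = -18 - 5 = -23)
V(c) = -3*c
Y(s) = (-23 + s)*(137 + s) (Y(s) = (s - 23)*(s + 137) = (-23 + s)*(137 + s))
1/Y(V(1)) = 1/(-3151 + (-3*1)² + 114*(-3*1)) = 1/(-3151 + (-3)² + 114*(-3)) = 1/(-3151 + 9 - 342) = 1/(-3484) = -1/3484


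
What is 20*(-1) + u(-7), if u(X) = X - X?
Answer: -20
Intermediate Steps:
u(X) = 0
20*(-1) + u(-7) = 20*(-1) + 0 = -20 + 0 = -20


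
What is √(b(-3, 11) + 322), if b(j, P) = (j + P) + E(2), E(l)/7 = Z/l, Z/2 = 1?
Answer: √337 ≈ 18.358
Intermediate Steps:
Z = 2 (Z = 2*1 = 2)
E(l) = 14/l (E(l) = 7*(2/l) = 14/l)
b(j, P) = 7 + P + j (b(j, P) = (j + P) + 14/2 = (P + j) + 14*(½) = (P + j) + 7 = 7 + P + j)
√(b(-3, 11) + 322) = √((7 + 11 - 3) + 322) = √(15 + 322) = √337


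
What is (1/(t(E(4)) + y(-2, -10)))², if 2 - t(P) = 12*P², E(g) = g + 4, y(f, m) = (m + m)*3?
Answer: 1/682276 ≈ 1.4657e-6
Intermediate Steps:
y(f, m) = 6*m (y(f, m) = (2*m)*3 = 6*m)
E(g) = 4 + g
t(P) = 2 - 12*P²
(1/(t(E(4)) + y(-2, -10)))² = (1/((2 - 12*(4 + 4)²) + 6*(-10)))² = (1/((2 - 12*8²) - 60))² = (1/((2 - 12*64) - 60))² = (1/((2 - 768) - 60))² = (1/(-766 - 60))² = (1/(-826))² = (-1/826)² = 1/682276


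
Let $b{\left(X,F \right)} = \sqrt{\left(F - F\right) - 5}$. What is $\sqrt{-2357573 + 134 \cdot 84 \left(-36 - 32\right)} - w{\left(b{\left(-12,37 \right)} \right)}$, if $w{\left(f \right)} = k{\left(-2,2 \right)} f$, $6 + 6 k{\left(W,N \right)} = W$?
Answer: $i \left(\sqrt{3122981} + \frac{4 \sqrt{5}}{3}\right) \approx 1770.2 i$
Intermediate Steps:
$k{\left(W,N \right)} = -1 + \frac{W}{6}$
$b{\left(X,F \right)} = i \sqrt{5}$ ($b{\left(X,F \right)} = \sqrt{0 - 5} = \sqrt{-5} = i \sqrt{5}$)
$w{\left(f \right)} = - \frac{4 f}{3}$ ($w{\left(f \right)} = \left(-1 + \frac{1}{6} \left(-2\right)\right) f = \left(-1 - \frac{1}{3}\right) f = - \frac{4 f}{3}$)
$\sqrt{-2357573 + 134 \cdot 84 \left(-36 - 32\right)} - w{\left(b{\left(-12,37 \right)} \right)} = \sqrt{-2357573 + 134 \cdot 84 \left(-36 - 32\right)} - - \frac{4 i \sqrt{5}}{3} = \sqrt{-2357573 + 11256 \left(-36 - 32\right)} - - \frac{4 i \sqrt{5}}{3} = \sqrt{-2357573 + 11256 \left(-68\right)} + \frac{4 i \sqrt{5}}{3} = \sqrt{-2357573 - 765408} + \frac{4 i \sqrt{5}}{3} = \sqrt{-3122981} + \frac{4 i \sqrt{5}}{3} = i \sqrt{3122981} + \frac{4 i \sqrt{5}}{3}$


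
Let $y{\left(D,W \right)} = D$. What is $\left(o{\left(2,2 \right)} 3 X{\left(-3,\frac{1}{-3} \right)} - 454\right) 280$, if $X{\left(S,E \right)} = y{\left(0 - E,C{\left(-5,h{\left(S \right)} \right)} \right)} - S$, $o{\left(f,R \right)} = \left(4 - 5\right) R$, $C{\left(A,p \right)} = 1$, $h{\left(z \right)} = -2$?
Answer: $-132720$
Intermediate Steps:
$o{\left(f,R \right)} = - R$
$X{\left(S,E \right)} = - E - S$ ($X{\left(S,E \right)} = \left(0 - E\right) - S = - E - S$)
$\left(o{\left(2,2 \right)} 3 X{\left(-3,\frac{1}{-3} \right)} - 454\right) 280 = \left(\left(-1\right) 2 \cdot 3 \left(- \frac{1}{-3} - -3\right) - 454\right) 280 = \left(\left(-2\right) 3 \left(\left(-1\right) \left(- \frac{1}{3}\right) + 3\right) - 454\right) 280 = \left(- 6 \left(\frac{1}{3} + 3\right) - 454\right) 280 = \left(\left(-6\right) \frac{10}{3} - 454\right) 280 = \left(-20 - 454\right) 280 = \left(-474\right) 280 = -132720$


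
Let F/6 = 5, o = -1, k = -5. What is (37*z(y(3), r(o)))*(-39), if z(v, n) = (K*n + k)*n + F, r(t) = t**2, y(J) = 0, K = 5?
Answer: -43290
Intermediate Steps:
F = 30 (F = 6*5 = 30)
z(v, n) = 30 + n*(-5 + 5*n) (z(v, n) = (5*n - 5)*n + 30 = (-5 + 5*n)*n + 30 = n*(-5 + 5*n) + 30 = 30 + n*(-5 + 5*n))
(37*z(y(3), r(o)))*(-39) = (37*(30 - 5*(-1)**2 + 5*((-1)**2)**2))*(-39) = (37*(30 - 5*1 + 5*1**2))*(-39) = (37*(30 - 5 + 5*1))*(-39) = (37*(30 - 5 + 5))*(-39) = (37*30)*(-39) = 1110*(-39) = -43290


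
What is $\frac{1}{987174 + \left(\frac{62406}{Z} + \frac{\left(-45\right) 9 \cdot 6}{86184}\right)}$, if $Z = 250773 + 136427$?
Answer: $\frac{25748800}{25418549315199} \approx 1.013 \cdot 10^{-6}$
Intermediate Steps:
$Z = 387200$
$\frac{1}{987174 + \left(\frac{62406}{Z} + \frac{\left(-45\right) 9 \cdot 6}{86184}\right)} = \frac{1}{987174 + \left(\frac{62406}{387200} + \frac{\left(-45\right) 9 \cdot 6}{86184}\right)} = \frac{1}{987174 + \left(62406 \cdot \frac{1}{387200} + \left(-405\right) 6 \cdot \frac{1}{86184}\right)} = \frac{1}{987174 + \left(\frac{31203}{193600} - \frac{15}{532}\right)} = \frac{1}{987174 + \frac{3423999}{25748800}} = \frac{1}{\frac{25418549315199}{25748800}} = \frac{25748800}{25418549315199}$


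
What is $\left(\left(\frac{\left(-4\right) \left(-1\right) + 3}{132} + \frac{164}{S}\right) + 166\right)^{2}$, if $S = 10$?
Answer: $\frac{14500735561}{435600} \approx 33289.0$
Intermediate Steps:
$\left(\left(\frac{\left(-4\right) \left(-1\right) + 3}{132} + \frac{164}{S}\right) + 166\right)^{2} = \left(\left(\frac{\left(-4\right) \left(-1\right) + 3}{132} + \frac{164}{10}\right) + 166\right)^{2} = \left(\left(\left(4 + 3\right) \frac{1}{132} + 164 \cdot \frac{1}{10}\right) + 166\right)^{2} = \left(\left(7 \cdot \frac{1}{132} + \frac{82}{5}\right) + 166\right)^{2} = \left(\left(\frac{7}{132} + \frac{82}{5}\right) + 166\right)^{2} = \left(\frac{10859}{660} + 166\right)^{2} = \left(\frac{120419}{660}\right)^{2} = \frac{14500735561}{435600}$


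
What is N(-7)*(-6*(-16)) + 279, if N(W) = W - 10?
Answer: -1353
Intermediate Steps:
N(W) = -10 + W
N(-7)*(-6*(-16)) + 279 = (-10 - 7)*(-6*(-16)) + 279 = -17*96 + 279 = -1632 + 279 = -1353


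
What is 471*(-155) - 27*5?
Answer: -73140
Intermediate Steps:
471*(-155) - 27*5 = -73005 - 135 = -73140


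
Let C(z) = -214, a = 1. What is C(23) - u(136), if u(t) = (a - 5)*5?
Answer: -194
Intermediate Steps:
u(t) = -20 (u(t) = (1 - 5)*5 = -4*5 = -20)
C(23) - u(136) = -214 - 1*(-20) = -214 + 20 = -194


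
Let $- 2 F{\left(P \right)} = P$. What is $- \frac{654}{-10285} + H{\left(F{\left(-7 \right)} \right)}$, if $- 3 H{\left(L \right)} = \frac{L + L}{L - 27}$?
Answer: $\frac{236204}{1450185} \approx 0.16288$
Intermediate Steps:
$F{\left(P \right)} = - \frac{P}{2}$
$H{\left(L \right)} = - \frac{2 L}{3 \left(-27 + L\right)}$ ($H{\left(L \right)} = - \frac{\left(L + L\right) \frac{1}{L - 27}}{3} = - \frac{2 L \frac{1}{-27 + L}}{3} = - \frac{2 L}{3 \left(-27 + L\right)}$)
$- \frac{654}{-10285} + H{\left(F{\left(-7 \right)} \right)} = - \frac{654}{-10285} - \frac{2 \left(\left(- \frac{1}{2}\right) \left(-7\right)\right)}{-81 + 3 \left(\left(- \frac{1}{2}\right) \left(-7\right)\right)} = \left(-654\right) \left(- \frac{1}{10285}\right) - \frac{7}{-81 + 3 \cdot \frac{7}{2}} = \frac{654}{10285} - \frac{7}{-81 + \frac{21}{2}} = \frac{654}{10285} - \frac{7}{- \frac{141}{2}} = \frac{654}{10285} - 7 \left(- \frac{2}{141}\right) = \frac{654}{10285} + \frac{14}{141} = \frac{236204}{1450185}$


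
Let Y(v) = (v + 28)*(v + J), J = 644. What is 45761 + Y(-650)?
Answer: 49493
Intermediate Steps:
Y(v) = (28 + v)*(644 + v) (Y(v) = (v + 28)*(v + 644) = (28 + v)*(644 + v))
45761 + Y(-650) = 45761 + (18032 + (-650)² + 672*(-650)) = 45761 + (18032 + 422500 - 436800) = 45761 + 3732 = 49493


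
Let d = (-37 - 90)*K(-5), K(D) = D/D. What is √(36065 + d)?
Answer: √35938 ≈ 189.57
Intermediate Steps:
K(D) = 1
d = -127 (d = (-37 - 90)*1 = -127*1 = -127)
√(36065 + d) = √(36065 - 127) = √35938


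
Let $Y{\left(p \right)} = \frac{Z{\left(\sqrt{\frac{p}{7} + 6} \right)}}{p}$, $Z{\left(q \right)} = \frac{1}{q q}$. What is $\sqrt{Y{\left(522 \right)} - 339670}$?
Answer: $\frac{i \sqrt{817812801456834}}{49068} \approx 582.81 i$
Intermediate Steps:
$Z{\left(q \right)} = \frac{1}{q^{2}}$
$Y{\left(p \right)} = \frac{1}{p \left(6 + \frac{p}{7}\right)}$ ($Y{\left(p \right)} = \frac{1}{\left(\frac{p}{7} + 6\right) p} = \frac{1}{\left(6 + \frac{p}{7}\right) p} = \frac{1}{p \left(6 + \frac{p}{7}\right)}$)
$\sqrt{Y{\left(522 \right)} - 339670} = \sqrt{\frac{7}{522 \left(42 + 522\right)} - 339670} = \sqrt{7 \cdot \frac{1}{522} \cdot \frac{1}{564} - 339670} = \sqrt{\frac{7}{294408} - 339670} = \sqrt{- \frac{100001565353}{294408}} = \frac{i \sqrt{817812801456834}}{49068}$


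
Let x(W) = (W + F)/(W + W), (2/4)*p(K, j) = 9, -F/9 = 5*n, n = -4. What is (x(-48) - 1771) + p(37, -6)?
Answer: -14035/8 ≈ -1754.4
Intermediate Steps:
F = 180 (F = -45*(-4) = -9*(-20) = 180)
p(K, j) = 18 (p(K, j) = 2*9 = 18)
x(W) = (180 + W)/(2*W) (x(W) = (W + 180)/(W + W) = (180 + W)/((2*W)) = (180 + W)*(1/(2*W)) = (180 + W)/(2*W))
(x(-48) - 1771) + p(37, -6) = ((½)*(180 - 48)/(-48) - 1771) + 18 = ((½)*(-1/48)*132 - 1771) + 18 = (-11/8 - 1771) + 18 = -14179/8 + 18 = -14035/8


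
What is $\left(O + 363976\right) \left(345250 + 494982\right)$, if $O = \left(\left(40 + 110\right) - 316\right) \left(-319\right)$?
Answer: $350317927760$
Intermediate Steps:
$O = 52954$ ($O = \left(150 - 316\right) \left(-319\right) = \left(-166\right) \left(-319\right) = 52954$)
$\left(O + 363976\right) \left(345250 + 494982\right) = \left(52954 + 363976\right) \left(345250 + 494982\right) = 416930 \cdot 840232 = 350317927760$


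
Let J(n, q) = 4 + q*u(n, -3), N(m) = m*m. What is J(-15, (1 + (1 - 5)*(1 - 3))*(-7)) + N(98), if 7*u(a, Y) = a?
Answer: 9743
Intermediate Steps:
u(a, Y) = a/7
N(m) = m²
J(n, q) = 4 + n*q/7 (J(n, q) = 4 + q*(n/7) = 4 + n*q/7)
J(-15, (1 + (1 - 5)*(1 - 3))*(-7)) + N(98) = (4 + (⅐)*(-15)*((1 + (1 - 5)*(1 - 3))*(-7))) + 98² = (4 + (⅐)*(-15)*((1 - 4*(-2))*(-7))) + 9604 = (4 + (⅐)*(-15)*((1 + 8)*(-7))) + 9604 = (4 + (⅐)*(-15)*(9*(-7))) + 9604 = (4 + (⅐)*(-15)*(-63)) + 9604 = (4 + 135) + 9604 = 139 + 9604 = 9743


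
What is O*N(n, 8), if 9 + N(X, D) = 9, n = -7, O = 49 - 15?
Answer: 0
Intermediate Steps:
O = 34
N(X, D) = 0 (N(X, D) = -9 + 9 = 0)
O*N(n, 8) = 34*0 = 0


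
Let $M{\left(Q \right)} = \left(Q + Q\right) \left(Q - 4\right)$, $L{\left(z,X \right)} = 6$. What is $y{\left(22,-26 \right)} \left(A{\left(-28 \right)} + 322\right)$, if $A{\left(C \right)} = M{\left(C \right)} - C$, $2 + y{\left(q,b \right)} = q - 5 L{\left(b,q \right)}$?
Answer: $-21420$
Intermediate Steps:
$M{\left(Q \right)} = 2 Q \left(-4 + Q\right)$
$y{\left(q,b \right)} = -32 + q$ ($y{\left(q,b \right)} = -2 + \left(q - 30\right) = -2 + \left(-30 + q\right) = -32 + q$)
$A{\left(C \right)} = - C + 2 C \left(-4 + C\right)$ ($A{\left(C \right)} = 2 C \left(-4 + C\right) - C = - C + 2 C \left(-4 + C\right)$)
$y{\left(22,-26 \right)} \left(A{\left(-28 \right)} + 322\right) = \left(-32 + 22\right) \left(- 28 \left(-9 + 2 \left(-28\right)\right) + 322\right) = - 10 \left(- 28 \left(-9 - 56\right) + 322\right) = - 10 \left(\left(-28\right) \left(-65\right) + 322\right) = - 10 \left(1820 + 322\right) = \left(-10\right) 2142 = -21420$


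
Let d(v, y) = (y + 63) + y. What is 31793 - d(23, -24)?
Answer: 31778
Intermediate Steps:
d(v, y) = 63 + 2*y (d(v, y) = (63 + y) + y = 63 + 2*y)
31793 - d(23, -24) = 31793 - (63 + 2*(-24)) = 31793 - (63 - 48) = 31793 - 1*15 = 31793 - 15 = 31778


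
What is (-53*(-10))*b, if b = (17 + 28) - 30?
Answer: 7950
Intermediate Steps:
b = 15 (b = 45 - 30 = 15)
(-53*(-10))*b = -53*(-10)*15 = 530*15 = 7950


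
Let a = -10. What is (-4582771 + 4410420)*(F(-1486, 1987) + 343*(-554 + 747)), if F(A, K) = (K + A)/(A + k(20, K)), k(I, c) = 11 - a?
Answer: -16714778190934/1465 ≈ -1.1409e+10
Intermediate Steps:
k(I, c) = 21 (k(I, c) = 11 - 1*(-10) = 11 + 10 = 21)
F(A, K) = (A + K)/(21 + A) (F(A, K) = (K + A)/(A + 21) = (A + K)/(21 + A))
(-4582771 + 4410420)*(F(-1486, 1987) + 343*(-554 + 747)) = (-4582771 + 4410420)*((-1486 + 1987)/(21 - 1486) + 343*(-554 + 747)) = -172351*(501/(-1465) + 343*193) = -172351*(-1/1465*501 + 66199) = -172351*(-501/1465 + 66199) = -172351*96981034/1465 = -16714778190934/1465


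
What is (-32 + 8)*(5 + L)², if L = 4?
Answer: -1944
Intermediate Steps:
(-32 + 8)*(5 + L)² = (-32 + 8)*(5 + 4)² = -24*9² = -24*81 = -1944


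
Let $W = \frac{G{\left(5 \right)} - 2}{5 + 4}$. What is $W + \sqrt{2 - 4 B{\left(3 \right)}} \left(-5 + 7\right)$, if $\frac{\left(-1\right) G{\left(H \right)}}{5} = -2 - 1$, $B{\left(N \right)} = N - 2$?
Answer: $\frac{13}{9} + 2 i \sqrt{2} \approx 1.4444 + 2.8284 i$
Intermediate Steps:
$B{\left(N \right)} = -2 + N$
$G{\left(H \right)} = 15$ ($G{\left(H \right)} = - 5 \left(-2 - 1\right) = \left(-5\right) \left(-3\right) = 15$)
$W = \frac{13}{9}$ ($W = \frac{15 - 2}{5 + 4} = \frac{13}{9} \approx 1.4444$)
$W + \sqrt{2 - 4 B{\left(3 \right)}} \left(-5 + 7\right) = \frac{13}{9} + \sqrt{2 - 4 \left(-2 + 3\right)} \left(-5 + 7\right) = \frac{13}{9} + \sqrt{2 - 4} \cdot 2 = \frac{13}{9} + \sqrt{-2} \cdot 2 = \frac{13}{9} + i \sqrt{2} \cdot 2 = \frac{13}{9} + 2 i \sqrt{2}$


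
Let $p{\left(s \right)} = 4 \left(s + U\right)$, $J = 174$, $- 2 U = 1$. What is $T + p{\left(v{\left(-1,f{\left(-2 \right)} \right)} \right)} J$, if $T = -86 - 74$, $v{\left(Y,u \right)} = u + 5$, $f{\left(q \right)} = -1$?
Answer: $2276$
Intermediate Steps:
$U = - \frac{1}{2}$ ($U = \left(- \frac{1}{2}\right) 1 = - \frac{1}{2} \approx -0.5$)
$v{\left(Y,u \right)} = 5 + u$
$T = -160$ ($T = -86 - 74 = -160$)
$p{\left(s \right)} = -2 + 4 s$ ($p{\left(s \right)} = 4 \left(s - \frac{1}{2}\right) = 4 \left(- \frac{1}{2} + s\right) = -2 + 4 s$)
$T + p{\left(v{\left(-1,f{\left(-2 \right)} \right)} \right)} J = -160 + \left(-2 + 4 \left(5 - 1\right)\right) 174 = -160 + \left(-2 + 4 \cdot 4\right) 174 = -160 + \left(-2 + 16\right) 174 = -160 + 14 \cdot 174 = -160 + 2436 = 2276$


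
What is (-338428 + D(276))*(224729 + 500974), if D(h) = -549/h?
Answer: -22595168572977/92 ≈ -2.4560e+11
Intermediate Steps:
(-338428 + D(276))*(224729 + 500974) = (-338428 - 549/276)*(224729 + 500974) = (-338428 - 549*1/276)*725703 = (-338428 - 183/92)*725703 = -31135559/92*725703 = -22595168572977/92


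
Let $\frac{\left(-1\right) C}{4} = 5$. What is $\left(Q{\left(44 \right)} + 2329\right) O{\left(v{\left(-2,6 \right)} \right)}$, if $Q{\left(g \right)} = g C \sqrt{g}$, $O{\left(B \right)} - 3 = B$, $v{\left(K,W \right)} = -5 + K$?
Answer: $-9316 + 7040 \sqrt{11} \approx 14033.0$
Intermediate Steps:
$C = -20$ ($C = \left(-4\right) 5 = -20$)
$O{\left(B \right)} = 3 + B$
$Q{\left(g \right)} = - 20 g^{\frac{3}{2}}$ ($Q{\left(g \right)} = g \left(- 20 \sqrt{g}\right) = - 20 g^{\frac{3}{2}}$)
$\left(Q{\left(44 \right)} + 2329\right) O{\left(v{\left(-2,6 \right)} \right)} = \left(- 20 \cdot 44^{\frac{3}{2}} + 2329\right) \left(3 - 7\right) = \left(- 20 \cdot 88 \sqrt{11} + 2329\right) \left(3 - 7\right) = \left(- 1760 \sqrt{11} + 2329\right) \left(-4\right) = \left(2329 - 1760 \sqrt{11}\right) \left(-4\right) = -9316 + 7040 \sqrt{11}$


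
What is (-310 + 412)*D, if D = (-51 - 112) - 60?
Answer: -22746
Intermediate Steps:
D = -223 (D = -163 - 60 = -223)
(-310 + 412)*D = (-310 + 412)*(-223) = 102*(-223) = -22746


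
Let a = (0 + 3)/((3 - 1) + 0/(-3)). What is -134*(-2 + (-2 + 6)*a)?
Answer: -536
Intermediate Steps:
a = 3/2 (a = 3/(2 + 0*(-⅓)) = 3/(2 + 0) = 3/2 ≈ 1.5000)
-134*(-2 + (-2 + 6)*a) = -134*(-2 + (-2 + 6)*(3/2)) = -134*(-2 + 4*(3/2)) = -134*(-2 + 6) = -134*4 = -536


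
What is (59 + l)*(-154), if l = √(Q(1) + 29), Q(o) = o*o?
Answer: -9086 - 154*√30 ≈ -9929.5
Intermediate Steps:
Q(o) = o²
l = √30 (l = √(1² + 29) = √(1 + 29) = √30 ≈ 5.4772)
(59 + l)*(-154) = (59 + √30)*(-154) = -9086 - 154*√30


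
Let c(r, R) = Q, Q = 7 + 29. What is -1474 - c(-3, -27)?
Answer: -1510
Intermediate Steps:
Q = 36
c(r, R) = 36
-1474 - c(-3, -27) = -1474 - 1*36 = -1474 - 36 = -1510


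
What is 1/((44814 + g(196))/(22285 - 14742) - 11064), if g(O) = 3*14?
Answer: -7543/83410896 ≈ -9.0432e-5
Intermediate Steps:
g(O) = 42
1/((44814 + g(196))/(22285 - 14742) - 11064) = 1/((44814 + 42)/(22285 - 14742) - 11064) = 1/(44856/7543 - 11064) = 1/(-83410896/7543) = -7543/83410896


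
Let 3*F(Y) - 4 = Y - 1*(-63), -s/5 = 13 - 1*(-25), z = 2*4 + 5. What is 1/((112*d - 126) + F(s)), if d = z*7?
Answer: 1/10025 ≈ 9.9751e-5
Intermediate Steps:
z = 13 (z = 8 + 5 = 13)
d = 91 (d = 13*7 = 91)
s = -190 (s = -5*(13 - 1*(-25)) = -5*(13 + 25) = -5*38 = -190)
F(Y) = 67/3 + Y/3 (F(Y) = 4/3 + (Y - 1*(-63))/3 = 4/3 + (Y + 63)/3 = 4/3 + (63 + Y)/3 = 4/3 + (21 + Y/3) = 67/3 + Y/3)
1/((112*d - 126) + F(s)) = 1/((112*91 - 126) + (67/3 + (⅓)*(-190))) = 1/((10192 - 126) + (67/3 - 190/3)) = 1/(10066 - 41) = 1/10025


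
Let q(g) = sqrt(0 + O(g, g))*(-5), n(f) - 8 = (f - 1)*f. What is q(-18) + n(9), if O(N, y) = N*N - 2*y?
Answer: 80 - 30*sqrt(10) ≈ -14.868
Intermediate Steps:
O(N, y) = N**2 - 2*y
n(f) = 8 + f*(-1 + f) (n(f) = 8 + (f - 1)*f = 8 + (-1 + f)*f = 8 + f*(-1 + f))
q(g) = -5*sqrt(g**2 - 2*g) (q(g) = sqrt(0 + (g**2 - 2*g))*(-5) = sqrt(g**2 - 2*g)*(-5) = -5*sqrt(g**2 - 2*g))
q(-18) + n(9) = -5*6*sqrt(10) + (8 + 9**2 - 1*9) = -5*6*sqrt(10) + (8 + 81 - 9) = -30*sqrt(10) + 80 = 80 - 30*sqrt(10)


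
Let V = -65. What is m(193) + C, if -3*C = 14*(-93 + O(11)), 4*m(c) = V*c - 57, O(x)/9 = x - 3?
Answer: -6105/2 ≈ -3052.5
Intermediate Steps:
O(x) = -27 + 9*x (O(x) = 9*(x - 3) = 9*(-3 + x) = -27 + 9*x)
m(c) = -57/4 - 65*c/4 (m(c) = (-65*c - 57)/4 = (-57 - 65*c)/4 = -57/4 - 65*c/4)
C = 98 (C = -14*(-93 + (-27 + 9*11))/3 = -14*(-93 + (-27 + 99))/3 = -14*(-93 + 72)/3 = -14*(-21)/3 = -1/3*(-294) = 98)
m(193) + C = (-57/4 - 65/4*193) + 98 = (-57/4 - 12545/4) + 98 = -6301/2 + 98 = -6105/2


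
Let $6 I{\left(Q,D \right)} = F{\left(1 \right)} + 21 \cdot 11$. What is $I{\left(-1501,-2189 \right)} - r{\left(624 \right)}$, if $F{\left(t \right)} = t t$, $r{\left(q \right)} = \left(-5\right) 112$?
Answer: $\frac{1796}{3} \approx 598.67$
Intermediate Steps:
$r{\left(q \right)} = -560$
$F{\left(t \right)} = t^{2}$
$I{\left(Q,D \right)} = \frac{116}{3}$ ($I{\left(Q,D \right)} = \frac{1^{2} + 21 \cdot 11}{6} = \frac{1 + 231}{6} = \frac{1}{6} \cdot 232 = \frac{116}{3}$)
$I{\left(-1501,-2189 \right)} - r{\left(624 \right)} = \frac{116}{3} - -560 = \frac{116}{3} + 560 = \frac{1796}{3}$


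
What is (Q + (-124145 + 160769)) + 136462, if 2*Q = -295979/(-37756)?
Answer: 13070366011/75512 ≈ 1.7309e+5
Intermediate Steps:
Q = 295979/75512 (Q = (-295979/(-37756))/2 = (-295979*(-1/37756))/2 = (½)*(295979/37756) = 295979/75512 ≈ 3.9196)
(Q + (-124145 + 160769)) + 136462 = (295979/75512 + (-124145 + 160769)) + 136462 = (295979/75512 + 36624) + 136462 = 2765847467/75512 + 136462 = 13070366011/75512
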